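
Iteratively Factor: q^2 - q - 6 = (q + 2)*(q - 3)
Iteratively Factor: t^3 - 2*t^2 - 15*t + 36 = (t - 3)*(t^2 + t - 12) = (t - 3)*(t + 4)*(t - 3)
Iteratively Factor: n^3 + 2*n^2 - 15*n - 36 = (n + 3)*(n^2 - n - 12) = (n - 4)*(n + 3)*(n + 3)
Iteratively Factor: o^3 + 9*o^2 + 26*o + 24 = (o + 2)*(o^2 + 7*o + 12) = (o + 2)*(o + 4)*(o + 3)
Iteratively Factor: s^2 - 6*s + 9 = (s - 3)*(s - 3)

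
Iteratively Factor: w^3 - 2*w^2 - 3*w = (w - 3)*(w^2 + w) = w*(w - 3)*(w + 1)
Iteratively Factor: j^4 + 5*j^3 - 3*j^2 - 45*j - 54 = (j + 3)*(j^3 + 2*j^2 - 9*j - 18) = (j + 3)^2*(j^2 - j - 6) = (j - 3)*(j + 3)^2*(j + 2)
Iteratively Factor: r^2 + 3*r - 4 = (r - 1)*(r + 4)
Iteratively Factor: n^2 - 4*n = (n)*(n - 4)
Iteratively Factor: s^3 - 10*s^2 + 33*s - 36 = (s - 3)*(s^2 - 7*s + 12) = (s - 4)*(s - 3)*(s - 3)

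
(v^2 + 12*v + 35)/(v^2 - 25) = (v + 7)/(v - 5)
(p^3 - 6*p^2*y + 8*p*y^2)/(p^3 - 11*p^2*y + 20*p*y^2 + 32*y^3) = p*(-p + 2*y)/(-p^2 + 7*p*y + 8*y^2)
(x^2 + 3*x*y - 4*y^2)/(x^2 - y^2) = (x + 4*y)/(x + y)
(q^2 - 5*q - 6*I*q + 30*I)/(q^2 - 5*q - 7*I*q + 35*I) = (q - 6*I)/(q - 7*I)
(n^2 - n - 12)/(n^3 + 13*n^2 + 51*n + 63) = (n - 4)/(n^2 + 10*n + 21)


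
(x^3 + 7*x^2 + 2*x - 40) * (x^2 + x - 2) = x^5 + 8*x^4 + 7*x^3 - 52*x^2 - 44*x + 80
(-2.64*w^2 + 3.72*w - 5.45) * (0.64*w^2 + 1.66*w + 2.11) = -1.6896*w^4 - 2.0016*w^3 - 2.8832*w^2 - 1.1978*w - 11.4995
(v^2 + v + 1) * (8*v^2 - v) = 8*v^4 + 7*v^3 + 7*v^2 - v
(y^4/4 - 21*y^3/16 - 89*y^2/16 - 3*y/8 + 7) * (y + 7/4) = y^5/4 - 7*y^4/8 - 503*y^3/64 - 647*y^2/64 + 203*y/32 + 49/4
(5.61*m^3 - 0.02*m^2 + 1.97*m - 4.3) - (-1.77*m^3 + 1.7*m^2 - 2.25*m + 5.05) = 7.38*m^3 - 1.72*m^2 + 4.22*m - 9.35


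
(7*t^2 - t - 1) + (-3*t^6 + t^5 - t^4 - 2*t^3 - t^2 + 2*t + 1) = -3*t^6 + t^5 - t^4 - 2*t^3 + 6*t^2 + t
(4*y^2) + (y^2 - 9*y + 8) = 5*y^2 - 9*y + 8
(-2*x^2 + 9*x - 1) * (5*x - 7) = -10*x^3 + 59*x^2 - 68*x + 7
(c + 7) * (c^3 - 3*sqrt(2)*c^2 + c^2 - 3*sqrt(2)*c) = c^4 - 3*sqrt(2)*c^3 + 8*c^3 - 24*sqrt(2)*c^2 + 7*c^2 - 21*sqrt(2)*c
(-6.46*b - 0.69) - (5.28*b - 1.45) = 0.76 - 11.74*b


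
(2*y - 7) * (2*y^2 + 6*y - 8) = 4*y^3 - 2*y^2 - 58*y + 56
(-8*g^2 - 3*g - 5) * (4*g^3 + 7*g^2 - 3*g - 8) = -32*g^5 - 68*g^4 - 17*g^3 + 38*g^2 + 39*g + 40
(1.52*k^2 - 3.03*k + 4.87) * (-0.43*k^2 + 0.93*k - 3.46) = -0.6536*k^4 + 2.7165*k^3 - 10.1712*k^2 + 15.0129*k - 16.8502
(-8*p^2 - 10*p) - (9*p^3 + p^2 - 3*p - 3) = -9*p^3 - 9*p^2 - 7*p + 3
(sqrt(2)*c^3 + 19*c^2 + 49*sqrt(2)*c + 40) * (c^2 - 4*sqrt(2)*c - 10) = sqrt(2)*c^5 + 11*c^4 - 37*sqrt(2)*c^3 - 542*c^2 - 650*sqrt(2)*c - 400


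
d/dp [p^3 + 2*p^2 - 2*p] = 3*p^2 + 4*p - 2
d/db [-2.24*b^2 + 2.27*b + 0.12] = 2.27 - 4.48*b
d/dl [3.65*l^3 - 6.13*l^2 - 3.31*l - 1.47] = 10.95*l^2 - 12.26*l - 3.31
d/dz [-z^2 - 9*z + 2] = -2*z - 9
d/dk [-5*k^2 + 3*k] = 3 - 10*k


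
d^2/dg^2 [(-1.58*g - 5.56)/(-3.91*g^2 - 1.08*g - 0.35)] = ((1.58*g + 5.56)*(7.82*g + 1.08)*(15.64*g + 2.16) - (37.0668*g + 46.892)*(3.91*g^2 + 1.08*g + 0.35))/(3.91*g^2 + 1.08*g + 0.35)^3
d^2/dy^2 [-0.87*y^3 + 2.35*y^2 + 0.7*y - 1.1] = 4.7 - 5.22*y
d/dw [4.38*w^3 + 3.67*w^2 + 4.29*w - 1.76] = 13.14*w^2 + 7.34*w + 4.29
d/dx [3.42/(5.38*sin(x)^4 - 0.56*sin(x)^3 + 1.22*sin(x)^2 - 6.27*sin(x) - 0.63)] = (-73.5984*sin(x)^3 + 5.7456*sin(x)^2 - 8.3448*sin(x) + 21.4434)*cos(x)/(-5.38*sin(x)^4 + 0.56*sin(x)^3 - 1.22*sin(x)^2 + 6.27*sin(x) + 0.63)^2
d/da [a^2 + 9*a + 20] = 2*a + 9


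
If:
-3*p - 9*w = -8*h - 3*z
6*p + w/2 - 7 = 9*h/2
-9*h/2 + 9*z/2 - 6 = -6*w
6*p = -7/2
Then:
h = -1069/424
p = -7/12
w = -717/424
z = 1357/1272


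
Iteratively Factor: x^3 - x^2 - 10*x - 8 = (x - 4)*(x^2 + 3*x + 2) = (x - 4)*(x + 1)*(x + 2)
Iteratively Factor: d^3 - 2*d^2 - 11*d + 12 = (d - 4)*(d^2 + 2*d - 3) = (d - 4)*(d - 1)*(d + 3)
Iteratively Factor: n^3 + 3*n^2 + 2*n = (n + 1)*(n^2 + 2*n) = (n + 1)*(n + 2)*(n)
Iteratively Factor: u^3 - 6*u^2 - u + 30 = (u - 3)*(u^2 - 3*u - 10) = (u - 5)*(u - 3)*(u + 2)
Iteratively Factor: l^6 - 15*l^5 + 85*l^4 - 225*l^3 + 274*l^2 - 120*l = (l - 5)*(l^5 - 10*l^4 + 35*l^3 - 50*l^2 + 24*l) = (l - 5)*(l - 3)*(l^4 - 7*l^3 + 14*l^2 - 8*l) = l*(l - 5)*(l - 3)*(l^3 - 7*l^2 + 14*l - 8) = l*(l - 5)*(l - 3)*(l - 1)*(l^2 - 6*l + 8) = l*(l - 5)*(l - 4)*(l - 3)*(l - 1)*(l - 2)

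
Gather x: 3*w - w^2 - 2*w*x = -w^2 - 2*w*x + 3*w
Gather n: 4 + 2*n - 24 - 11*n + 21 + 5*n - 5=-4*n - 4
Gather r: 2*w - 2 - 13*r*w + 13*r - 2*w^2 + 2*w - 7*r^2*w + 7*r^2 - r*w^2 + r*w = r^2*(7 - 7*w) + r*(-w^2 - 12*w + 13) - 2*w^2 + 4*w - 2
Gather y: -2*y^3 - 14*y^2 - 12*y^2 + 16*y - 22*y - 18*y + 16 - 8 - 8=-2*y^3 - 26*y^2 - 24*y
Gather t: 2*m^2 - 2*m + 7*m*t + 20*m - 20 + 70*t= 2*m^2 + 18*m + t*(7*m + 70) - 20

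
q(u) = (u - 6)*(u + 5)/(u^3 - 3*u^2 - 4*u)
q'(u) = (u - 6)*(u + 5)*(-3*u^2 + 6*u + 4)/(u^3 - 3*u^2 - 4*u)^2 + (u - 6)/(u^3 - 3*u^2 - 4*u) + (u + 5)/(u^3 - 3*u^2 - 4*u)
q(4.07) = -12.12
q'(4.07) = 183.44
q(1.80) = 2.58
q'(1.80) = -1.41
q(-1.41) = 8.51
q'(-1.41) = 29.57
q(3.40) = 2.43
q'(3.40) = 2.14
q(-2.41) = 1.00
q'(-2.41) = 1.55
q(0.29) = 21.76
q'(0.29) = -85.75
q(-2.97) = 0.45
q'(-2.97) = 0.61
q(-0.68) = -28.34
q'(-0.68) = 38.51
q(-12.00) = -0.06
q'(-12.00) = 0.00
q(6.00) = 0.00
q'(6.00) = 0.13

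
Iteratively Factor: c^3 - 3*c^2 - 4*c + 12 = (c + 2)*(c^2 - 5*c + 6) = (c - 2)*(c + 2)*(c - 3)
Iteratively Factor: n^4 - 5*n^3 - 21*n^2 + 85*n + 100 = (n + 1)*(n^3 - 6*n^2 - 15*n + 100) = (n + 1)*(n + 4)*(n^2 - 10*n + 25) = (n - 5)*(n + 1)*(n + 4)*(n - 5)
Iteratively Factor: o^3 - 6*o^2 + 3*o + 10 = (o - 5)*(o^2 - o - 2) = (o - 5)*(o + 1)*(o - 2)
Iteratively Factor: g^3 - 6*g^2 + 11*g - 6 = (g - 3)*(g^2 - 3*g + 2) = (g - 3)*(g - 2)*(g - 1)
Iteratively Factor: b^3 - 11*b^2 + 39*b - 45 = (b - 3)*(b^2 - 8*b + 15) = (b - 3)^2*(b - 5)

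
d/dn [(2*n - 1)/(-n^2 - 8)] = 2*(n^2 - n - 8)/(n^4 + 16*n^2 + 64)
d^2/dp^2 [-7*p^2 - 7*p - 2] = -14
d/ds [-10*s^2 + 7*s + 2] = 7 - 20*s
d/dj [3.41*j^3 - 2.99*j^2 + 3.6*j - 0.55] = 10.23*j^2 - 5.98*j + 3.6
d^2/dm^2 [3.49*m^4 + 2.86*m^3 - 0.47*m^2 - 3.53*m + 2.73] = 41.88*m^2 + 17.16*m - 0.94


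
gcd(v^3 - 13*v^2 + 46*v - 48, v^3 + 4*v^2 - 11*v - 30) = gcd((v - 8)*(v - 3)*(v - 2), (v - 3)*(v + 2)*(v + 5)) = v - 3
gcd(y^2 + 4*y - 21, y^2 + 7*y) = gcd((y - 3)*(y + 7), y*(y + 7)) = y + 7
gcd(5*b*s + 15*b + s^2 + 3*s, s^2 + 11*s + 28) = 1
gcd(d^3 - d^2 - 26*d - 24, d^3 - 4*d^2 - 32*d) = d + 4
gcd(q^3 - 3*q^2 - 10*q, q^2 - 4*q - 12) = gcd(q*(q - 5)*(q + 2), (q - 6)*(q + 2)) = q + 2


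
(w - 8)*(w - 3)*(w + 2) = w^3 - 9*w^2 + 2*w + 48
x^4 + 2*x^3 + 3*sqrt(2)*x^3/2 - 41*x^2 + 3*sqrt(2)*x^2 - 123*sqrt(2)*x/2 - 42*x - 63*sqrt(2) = (x - 6)*(x + 1)*(x + 7)*(x + 3*sqrt(2)/2)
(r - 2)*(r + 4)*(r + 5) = r^3 + 7*r^2 + 2*r - 40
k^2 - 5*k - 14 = (k - 7)*(k + 2)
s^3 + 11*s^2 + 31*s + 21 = (s + 1)*(s + 3)*(s + 7)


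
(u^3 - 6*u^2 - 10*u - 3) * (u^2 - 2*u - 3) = u^5 - 8*u^4 - u^3 + 35*u^2 + 36*u + 9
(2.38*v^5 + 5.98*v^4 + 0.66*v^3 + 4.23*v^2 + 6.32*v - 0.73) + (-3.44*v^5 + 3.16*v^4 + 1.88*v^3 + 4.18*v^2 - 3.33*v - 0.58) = -1.06*v^5 + 9.14*v^4 + 2.54*v^3 + 8.41*v^2 + 2.99*v - 1.31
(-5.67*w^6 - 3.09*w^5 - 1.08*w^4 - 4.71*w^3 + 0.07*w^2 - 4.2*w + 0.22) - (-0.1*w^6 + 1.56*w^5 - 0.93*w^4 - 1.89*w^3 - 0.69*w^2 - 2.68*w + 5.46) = -5.57*w^6 - 4.65*w^5 - 0.15*w^4 - 2.82*w^3 + 0.76*w^2 - 1.52*w - 5.24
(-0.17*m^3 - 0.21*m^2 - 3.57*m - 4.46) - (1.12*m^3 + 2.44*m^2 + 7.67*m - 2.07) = -1.29*m^3 - 2.65*m^2 - 11.24*m - 2.39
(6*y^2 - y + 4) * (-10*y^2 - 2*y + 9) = -60*y^4 - 2*y^3 + 16*y^2 - 17*y + 36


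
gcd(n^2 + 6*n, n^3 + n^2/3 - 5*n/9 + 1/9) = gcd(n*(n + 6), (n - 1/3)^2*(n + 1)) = 1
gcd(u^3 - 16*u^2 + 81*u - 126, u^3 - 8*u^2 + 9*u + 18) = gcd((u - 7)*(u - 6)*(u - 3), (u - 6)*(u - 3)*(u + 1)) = u^2 - 9*u + 18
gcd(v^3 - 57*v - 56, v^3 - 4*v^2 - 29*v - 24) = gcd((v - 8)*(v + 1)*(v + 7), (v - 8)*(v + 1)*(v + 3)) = v^2 - 7*v - 8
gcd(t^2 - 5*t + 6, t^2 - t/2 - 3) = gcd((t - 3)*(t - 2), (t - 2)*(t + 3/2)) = t - 2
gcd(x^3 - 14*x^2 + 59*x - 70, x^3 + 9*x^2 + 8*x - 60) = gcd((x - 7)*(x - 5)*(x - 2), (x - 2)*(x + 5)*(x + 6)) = x - 2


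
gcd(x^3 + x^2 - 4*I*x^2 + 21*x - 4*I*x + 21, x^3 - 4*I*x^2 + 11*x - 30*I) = x + 3*I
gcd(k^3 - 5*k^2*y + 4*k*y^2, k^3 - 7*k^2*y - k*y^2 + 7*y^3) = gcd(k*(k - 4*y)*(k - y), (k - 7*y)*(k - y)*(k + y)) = -k + y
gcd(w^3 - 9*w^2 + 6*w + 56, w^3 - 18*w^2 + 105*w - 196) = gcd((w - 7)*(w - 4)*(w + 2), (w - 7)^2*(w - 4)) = w^2 - 11*w + 28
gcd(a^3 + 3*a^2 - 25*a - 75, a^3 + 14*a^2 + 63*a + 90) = a^2 + 8*a + 15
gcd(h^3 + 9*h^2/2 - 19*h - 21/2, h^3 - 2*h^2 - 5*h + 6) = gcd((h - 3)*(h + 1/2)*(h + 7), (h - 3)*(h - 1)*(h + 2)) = h - 3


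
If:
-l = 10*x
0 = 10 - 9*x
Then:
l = -100/9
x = 10/9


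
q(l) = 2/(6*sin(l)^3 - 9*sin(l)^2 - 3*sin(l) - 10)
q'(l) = 2*(-18*sin(l)^2*cos(l) + 18*sin(l)*cos(l) + 3*cos(l))/(6*sin(l)^3 - 9*sin(l)^2 - 3*sin(l) - 10)^2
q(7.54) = -0.13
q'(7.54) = 0.01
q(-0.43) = -0.19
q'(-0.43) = -0.12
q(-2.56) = -0.17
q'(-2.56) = 0.14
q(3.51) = -0.19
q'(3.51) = 0.10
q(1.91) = -0.13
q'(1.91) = -0.01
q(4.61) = -0.09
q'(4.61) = 0.01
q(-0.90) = -0.12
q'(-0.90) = -0.11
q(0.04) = -0.20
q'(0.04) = 0.07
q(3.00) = -0.19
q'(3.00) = -0.09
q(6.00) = -0.20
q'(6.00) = -0.07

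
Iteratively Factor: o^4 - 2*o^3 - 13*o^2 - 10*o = (o + 2)*(o^3 - 4*o^2 - 5*o) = (o - 5)*(o + 2)*(o^2 + o) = (o - 5)*(o + 1)*(o + 2)*(o)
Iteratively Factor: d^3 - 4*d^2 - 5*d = (d + 1)*(d^2 - 5*d) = d*(d + 1)*(d - 5)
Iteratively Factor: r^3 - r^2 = (r - 1)*(r^2) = r*(r - 1)*(r)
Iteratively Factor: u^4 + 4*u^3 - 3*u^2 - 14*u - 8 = (u + 1)*(u^3 + 3*u^2 - 6*u - 8) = (u - 2)*(u + 1)*(u^2 + 5*u + 4) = (u - 2)*(u + 1)*(u + 4)*(u + 1)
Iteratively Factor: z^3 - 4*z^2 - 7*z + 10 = (z - 1)*(z^2 - 3*z - 10) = (z - 5)*(z - 1)*(z + 2)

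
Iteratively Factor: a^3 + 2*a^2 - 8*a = (a)*(a^2 + 2*a - 8) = a*(a + 4)*(a - 2)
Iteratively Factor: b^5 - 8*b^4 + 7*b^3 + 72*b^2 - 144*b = (b - 3)*(b^4 - 5*b^3 - 8*b^2 + 48*b) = (b - 4)*(b - 3)*(b^3 - b^2 - 12*b) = (b - 4)*(b - 3)*(b + 3)*(b^2 - 4*b) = b*(b - 4)*(b - 3)*(b + 3)*(b - 4)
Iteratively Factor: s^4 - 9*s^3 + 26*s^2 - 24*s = (s - 4)*(s^3 - 5*s^2 + 6*s) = s*(s - 4)*(s^2 - 5*s + 6) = s*(s - 4)*(s - 2)*(s - 3)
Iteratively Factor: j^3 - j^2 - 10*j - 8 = (j + 1)*(j^2 - 2*j - 8) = (j - 4)*(j + 1)*(j + 2)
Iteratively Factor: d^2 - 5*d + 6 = (d - 3)*(d - 2)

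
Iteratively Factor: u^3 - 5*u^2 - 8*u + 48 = (u - 4)*(u^2 - u - 12) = (u - 4)*(u + 3)*(u - 4)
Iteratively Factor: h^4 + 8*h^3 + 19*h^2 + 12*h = (h + 3)*(h^3 + 5*h^2 + 4*h) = h*(h + 3)*(h^2 + 5*h + 4) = h*(h + 1)*(h + 3)*(h + 4)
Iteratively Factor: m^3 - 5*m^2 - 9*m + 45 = (m + 3)*(m^2 - 8*m + 15) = (m - 5)*(m + 3)*(m - 3)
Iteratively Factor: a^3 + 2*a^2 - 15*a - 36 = (a - 4)*(a^2 + 6*a + 9) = (a - 4)*(a + 3)*(a + 3)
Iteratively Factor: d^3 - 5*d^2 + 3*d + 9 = (d - 3)*(d^2 - 2*d - 3) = (d - 3)^2*(d + 1)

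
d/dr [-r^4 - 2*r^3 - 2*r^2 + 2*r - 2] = -4*r^3 - 6*r^2 - 4*r + 2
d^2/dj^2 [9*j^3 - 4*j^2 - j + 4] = 54*j - 8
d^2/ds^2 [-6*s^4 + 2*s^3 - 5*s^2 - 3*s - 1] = -72*s^2 + 12*s - 10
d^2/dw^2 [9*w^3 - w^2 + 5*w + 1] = 54*w - 2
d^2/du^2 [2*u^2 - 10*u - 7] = 4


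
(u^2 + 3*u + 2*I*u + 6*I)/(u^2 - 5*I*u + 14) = (u + 3)/(u - 7*I)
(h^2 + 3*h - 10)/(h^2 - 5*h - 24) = (-h^2 - 3*h + 10)/(-h^2 + 5*h + 24)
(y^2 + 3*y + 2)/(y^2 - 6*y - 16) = (y + 1)/(y - 8)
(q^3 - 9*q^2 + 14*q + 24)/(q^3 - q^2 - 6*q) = (-q^3 + 9*q^2 - 14*q - 24)/(q*(-q^2 + q + 6))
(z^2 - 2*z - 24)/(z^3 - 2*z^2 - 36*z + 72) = (z + 4)/(z^2 + 4*z - 12)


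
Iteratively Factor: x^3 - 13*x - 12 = (x + 1)*(x^2 - x - 12) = (x + 1)*(x + 3)*(x - 4)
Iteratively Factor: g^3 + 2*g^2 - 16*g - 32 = (g + 4)*(g^2 - 2*g - 8) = (g + 2)*(g + 4)*(g - 4)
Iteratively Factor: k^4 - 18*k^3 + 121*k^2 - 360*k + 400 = (k - 5)*(k^3 - 13*k^2 + 56*k - 80) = (k - 5)^2*(k^2 - 8*k + 16) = (k - 5)^2*(k - 4)*(k - 4)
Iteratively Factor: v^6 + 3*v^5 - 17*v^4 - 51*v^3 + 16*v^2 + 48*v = (v + 3)*(v^5 - 17*v^3 + 16*v) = (v - 1)*(v + 3)*(v^4 + v^3 - 16*v^2 - 16*v) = (v - 1)*(v + 1)*(v + 3)*(v^3 - 16*v) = (v - 1)*(v + 1)*(v + 3)*(v + 4)*(v^2 - 4*v) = (v - 4)*(v - 1)*(v + 1)*(v + 3)*(v + 4)*(v)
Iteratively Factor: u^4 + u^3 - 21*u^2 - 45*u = (u)*(u^3 + u^2 - 21*u - 45) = u*(u + 3)*(u^2 - 2*u - 15) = u*(u + 3)^2*(u - 5)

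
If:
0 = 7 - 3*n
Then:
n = 7/3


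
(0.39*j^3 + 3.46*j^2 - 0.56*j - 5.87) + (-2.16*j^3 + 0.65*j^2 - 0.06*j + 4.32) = -1.77*j^3 + 4.11*j^2 - 0.62*j - 1.55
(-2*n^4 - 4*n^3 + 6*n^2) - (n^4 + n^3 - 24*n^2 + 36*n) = -3*n^4 - 5*n^3 + 30*n^2 - 36*n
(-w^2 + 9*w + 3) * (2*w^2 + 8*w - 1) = -2*w^4 + 10*w^3 + 79*w^2 + 15*w - 3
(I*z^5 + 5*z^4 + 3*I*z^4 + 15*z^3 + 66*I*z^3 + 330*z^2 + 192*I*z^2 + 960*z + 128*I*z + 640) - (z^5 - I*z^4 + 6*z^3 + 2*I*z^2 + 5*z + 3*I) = -z^5 + I*z^5 + 5*z^4 + 4*I*z^4 + 9*z^3 + 66*I*z^3 + 330*z^2 + 190*I*z^2 + 955*z + 128*I*z + 640 - 3*I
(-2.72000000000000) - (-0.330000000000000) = -2.39000000000000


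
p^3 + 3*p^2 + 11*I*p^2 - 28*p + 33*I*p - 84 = (p + 3)*(p + 4*I)*(p + 7*I)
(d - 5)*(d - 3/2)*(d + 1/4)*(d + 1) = d^4 - 21*d^3/4 - 3*d^2/8 + 31*d/4 + 15/8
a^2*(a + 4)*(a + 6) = a^4 + 10*a^3 + 24*a^2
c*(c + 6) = c^2 + 6*c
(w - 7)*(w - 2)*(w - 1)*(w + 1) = w^4 - 9*w^3 + 13*w^2 + 9*w - 14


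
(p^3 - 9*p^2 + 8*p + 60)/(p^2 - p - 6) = (p^2 - 11*p + 30)/(p - 3)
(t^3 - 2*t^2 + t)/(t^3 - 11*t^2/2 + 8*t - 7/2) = 2*t/(2*t - 7)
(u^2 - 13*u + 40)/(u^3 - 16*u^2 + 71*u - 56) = (u - 5)/(u^2 - 8*u + 7)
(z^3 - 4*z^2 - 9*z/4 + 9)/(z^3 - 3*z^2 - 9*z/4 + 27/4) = (z - 4)/(z - 3)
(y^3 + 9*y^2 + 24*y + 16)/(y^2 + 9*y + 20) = (y^2 + 5*y + 4)/(y + 5)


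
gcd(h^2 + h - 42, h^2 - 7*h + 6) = h - 6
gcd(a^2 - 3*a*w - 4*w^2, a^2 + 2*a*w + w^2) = a + w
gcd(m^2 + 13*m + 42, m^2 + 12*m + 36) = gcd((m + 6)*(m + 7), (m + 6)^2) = m + 6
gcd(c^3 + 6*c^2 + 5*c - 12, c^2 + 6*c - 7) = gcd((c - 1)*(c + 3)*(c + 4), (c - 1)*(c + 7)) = c - 1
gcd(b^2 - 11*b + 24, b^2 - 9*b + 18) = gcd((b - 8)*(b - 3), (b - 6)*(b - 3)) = b - 3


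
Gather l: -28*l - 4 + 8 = 4 - 28*l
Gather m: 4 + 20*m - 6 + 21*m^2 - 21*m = 21*m^2 - m - 2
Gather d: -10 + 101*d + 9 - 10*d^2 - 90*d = -10*d^2 + 11*d - 1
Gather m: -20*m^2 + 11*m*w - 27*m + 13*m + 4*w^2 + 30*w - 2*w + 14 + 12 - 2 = -20*m^2 + m*(11*w - 14) + 4*w^2 + 28*w + 24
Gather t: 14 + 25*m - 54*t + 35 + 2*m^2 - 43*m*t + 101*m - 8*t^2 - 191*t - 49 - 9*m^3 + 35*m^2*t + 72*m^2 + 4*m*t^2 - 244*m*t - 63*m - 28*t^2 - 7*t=-9*m^3 + 74*m^2 + 63*m + t^2*(4*m - 36) + t*(35*m^2 - 287*m - 252)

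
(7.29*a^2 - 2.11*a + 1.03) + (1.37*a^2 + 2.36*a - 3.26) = 8.66*a^2 + 0.25*a - 2.23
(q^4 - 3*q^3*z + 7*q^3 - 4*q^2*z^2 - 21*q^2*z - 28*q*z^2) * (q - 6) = q^5 - 3*q^4*z + q^4 - 4*q^3*z^2 - 3*q^3*z - 42*q^3 - 4*q^2*z^2 + 126*q^2*z + 168*q*z^2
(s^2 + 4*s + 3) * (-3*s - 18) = -3*s^3 - 30*s^2 - 81*s - 54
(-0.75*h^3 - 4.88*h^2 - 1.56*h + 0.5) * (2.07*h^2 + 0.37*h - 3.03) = -1.5525*h^5 - 10.3791*h^4 - 2.7623*h^3 + 15.2442*h^2 + 4.9118*h - 1.515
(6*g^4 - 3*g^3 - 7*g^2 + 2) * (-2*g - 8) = -12*g^5 - 42*g^4 + 38*g^3 + 56*g^2 - 4*g - 16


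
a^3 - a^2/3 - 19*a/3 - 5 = (a - 3)*(a + 1)*(a + 5/3)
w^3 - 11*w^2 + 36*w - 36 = (w - 6)*(w - 3)*(w - 2)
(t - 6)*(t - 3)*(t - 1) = t^3 - 10*t^2 + 27*t - 18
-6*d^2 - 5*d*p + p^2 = (-6*d + p)*(d + p)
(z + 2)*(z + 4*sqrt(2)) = z^2 + 2*z + 4*sqrt(2)*z + 8*sqrt(2)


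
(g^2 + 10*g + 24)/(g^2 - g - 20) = (g + 6)/(g - 5)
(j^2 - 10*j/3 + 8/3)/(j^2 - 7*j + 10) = (j - 4/3)/(j - 5)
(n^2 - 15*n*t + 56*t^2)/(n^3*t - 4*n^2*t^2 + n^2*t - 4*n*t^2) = (n^2 - 15*n*t + 56*t^2)/(n*t*(n^2 - 4*n*t + n - 4*t))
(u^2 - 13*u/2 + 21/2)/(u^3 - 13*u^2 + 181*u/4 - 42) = 2*(u - 3)/(2*u^2 - 19*u + 24)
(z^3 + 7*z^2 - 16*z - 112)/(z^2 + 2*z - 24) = (z^2 + 11*z + 28)/(z + 6)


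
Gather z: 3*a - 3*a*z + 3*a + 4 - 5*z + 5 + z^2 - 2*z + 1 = 6*a + z^2 + z*(-3*a - 7) + 10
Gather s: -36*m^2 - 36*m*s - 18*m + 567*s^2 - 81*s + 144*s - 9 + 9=-36*m^2 - 18*m + 567*s^2 + s*(63 - 36*m)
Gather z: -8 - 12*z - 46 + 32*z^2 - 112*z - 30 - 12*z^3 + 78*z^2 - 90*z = -12*z^3 + 110*z^2 - 214*z - 84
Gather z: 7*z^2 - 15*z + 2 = 7*z^2 - 15*z + 2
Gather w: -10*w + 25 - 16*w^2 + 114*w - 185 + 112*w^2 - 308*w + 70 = 96*w^2 - 204*w - 90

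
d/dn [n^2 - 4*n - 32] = 2*n - 4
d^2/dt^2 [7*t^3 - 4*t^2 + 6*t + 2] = 42*t - 8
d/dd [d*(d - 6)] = 2*d - 6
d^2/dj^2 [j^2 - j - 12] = 2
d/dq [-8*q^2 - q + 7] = -16*q - 1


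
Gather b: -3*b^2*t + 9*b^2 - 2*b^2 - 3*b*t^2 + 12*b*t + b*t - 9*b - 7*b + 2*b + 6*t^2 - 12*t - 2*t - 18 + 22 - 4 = b^2*(7 - 3*t) + b*(-3*t^2 + 13*t - 14) + 6*t^2 - 14*t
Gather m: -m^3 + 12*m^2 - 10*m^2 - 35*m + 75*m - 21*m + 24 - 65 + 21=-m^3 + 2*m^2 + 19*m - 20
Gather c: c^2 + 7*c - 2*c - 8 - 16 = c^2 + 5*c - 24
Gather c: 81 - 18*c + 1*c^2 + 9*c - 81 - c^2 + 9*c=0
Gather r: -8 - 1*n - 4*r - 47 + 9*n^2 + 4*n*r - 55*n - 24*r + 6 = 9*n^2 - 56*n + r*(4*n - 28) - 49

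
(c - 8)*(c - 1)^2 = c^3 - 10*c^2 + 17*c - 8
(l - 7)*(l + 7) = l^2 - 49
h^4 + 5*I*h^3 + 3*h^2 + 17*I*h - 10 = (h - 2*I)*(h + I)^2*(h + 5*I)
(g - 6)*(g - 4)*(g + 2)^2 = g^4 - 6*g^3 - 12*g^2 + 56*g + 96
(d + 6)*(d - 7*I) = d^2 + 6*d - 7*I*d - 42*I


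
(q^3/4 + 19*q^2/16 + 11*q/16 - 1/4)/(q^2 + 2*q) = (4*q^3 + 19*q^2 + 11*q - 4)/(16*q*(q + 2))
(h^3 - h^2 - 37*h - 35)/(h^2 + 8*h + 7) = (h^2 - 2*h - 35)/(h + 7)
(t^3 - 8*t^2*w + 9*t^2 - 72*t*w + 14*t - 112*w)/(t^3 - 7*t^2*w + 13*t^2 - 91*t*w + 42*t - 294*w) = (t^2 - 8*t*w + 2*t - 16*w)/(t^2 - 7*t*w + 6*t - 42*w)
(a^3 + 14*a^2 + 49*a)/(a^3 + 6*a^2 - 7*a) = (a + 7)/(a - 1)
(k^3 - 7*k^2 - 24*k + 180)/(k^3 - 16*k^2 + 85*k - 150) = (k^2 - k - 30)/(k^2 - 10*k + 25)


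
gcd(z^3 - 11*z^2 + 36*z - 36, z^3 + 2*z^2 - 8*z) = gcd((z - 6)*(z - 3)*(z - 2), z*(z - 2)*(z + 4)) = z - 2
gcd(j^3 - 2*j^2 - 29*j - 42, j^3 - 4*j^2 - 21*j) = j^2 - 4*j - 21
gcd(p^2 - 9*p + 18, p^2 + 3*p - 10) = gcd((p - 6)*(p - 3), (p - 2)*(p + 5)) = 1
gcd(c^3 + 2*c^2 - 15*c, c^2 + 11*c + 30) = c + 5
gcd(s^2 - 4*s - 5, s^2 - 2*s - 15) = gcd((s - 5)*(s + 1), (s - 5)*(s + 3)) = s - 5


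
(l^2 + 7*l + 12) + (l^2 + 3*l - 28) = 2*l^2 + 10*l - 16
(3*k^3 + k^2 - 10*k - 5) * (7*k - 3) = 21*k^4 - 2*k^3 - 73*k^2 - 5*k + 15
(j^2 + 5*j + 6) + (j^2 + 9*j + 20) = 2*j^2 + 14*j + 26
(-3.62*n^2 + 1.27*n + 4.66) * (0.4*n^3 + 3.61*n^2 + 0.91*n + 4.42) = -1.448*n^5 - 12.5602*n^4 + 3.1545*n^3 + 1.9779*n^2 + 9.854*n + 20.5972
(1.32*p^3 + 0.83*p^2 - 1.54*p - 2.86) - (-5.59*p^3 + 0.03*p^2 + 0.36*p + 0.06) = 6.91*p^3 + 0.8*p^2 - 1.9*p - 2.92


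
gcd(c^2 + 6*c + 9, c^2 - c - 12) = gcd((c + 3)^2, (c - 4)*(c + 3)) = c + 3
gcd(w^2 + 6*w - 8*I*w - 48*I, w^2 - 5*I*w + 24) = w - 8*I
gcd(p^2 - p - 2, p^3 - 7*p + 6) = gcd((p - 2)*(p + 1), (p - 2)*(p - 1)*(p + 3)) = p - 2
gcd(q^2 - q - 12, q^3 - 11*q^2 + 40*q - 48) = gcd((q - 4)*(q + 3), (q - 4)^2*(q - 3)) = q - 4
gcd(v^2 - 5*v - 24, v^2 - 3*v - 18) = v + 3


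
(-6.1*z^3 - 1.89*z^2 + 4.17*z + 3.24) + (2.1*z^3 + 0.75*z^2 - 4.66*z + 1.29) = -4.0*z^3 - 1.14*z^2 - 0.49*z + 4.53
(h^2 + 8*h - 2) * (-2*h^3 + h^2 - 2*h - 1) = -2*h^5 - 15*h^4 + 10*h^3 - 19*h^2 - 4*h + 2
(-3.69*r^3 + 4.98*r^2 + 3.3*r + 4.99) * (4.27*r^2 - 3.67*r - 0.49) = -15.7563*r^5 + 34.8069*r^4 - 2.3775*r^3 + 6.7561*r^2 - 19.9303*r - 2.4451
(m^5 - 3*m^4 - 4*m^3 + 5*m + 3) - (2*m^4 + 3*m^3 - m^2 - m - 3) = m^5 - 5*m^4 - 7*m^3 + m^2 + 6*m + 6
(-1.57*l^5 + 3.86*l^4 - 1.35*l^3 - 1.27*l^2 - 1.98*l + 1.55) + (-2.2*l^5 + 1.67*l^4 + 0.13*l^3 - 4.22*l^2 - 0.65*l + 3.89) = -3.77*l^5 + 5.53*l^4 - 1.22*l^3 - 5.49*l^2 - 2.63*l + 5.44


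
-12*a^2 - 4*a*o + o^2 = (-6*a + o)*(2*a + o)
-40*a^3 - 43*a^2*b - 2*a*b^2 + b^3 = (-8*a + b)*(a + b)*(5*a + b)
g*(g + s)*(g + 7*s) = g^3 + 8*g^2*s + 7*g*s^2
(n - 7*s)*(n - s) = n^2 - 8*n*s + 7*s^2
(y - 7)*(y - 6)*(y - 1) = y^3 - 14*y^2 + 55*y - 42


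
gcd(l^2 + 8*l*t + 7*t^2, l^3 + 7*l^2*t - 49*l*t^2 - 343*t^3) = l + 7*t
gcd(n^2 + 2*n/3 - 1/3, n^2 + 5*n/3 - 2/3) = n - 1/3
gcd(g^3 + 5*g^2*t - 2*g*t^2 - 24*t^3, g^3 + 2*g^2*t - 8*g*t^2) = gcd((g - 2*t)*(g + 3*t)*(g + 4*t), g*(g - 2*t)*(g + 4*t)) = -g^2 - 2*g*t + 8*t^2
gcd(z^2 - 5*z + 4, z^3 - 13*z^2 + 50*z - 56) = z - 4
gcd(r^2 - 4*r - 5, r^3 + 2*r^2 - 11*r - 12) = r + 1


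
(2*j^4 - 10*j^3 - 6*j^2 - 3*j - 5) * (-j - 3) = -2*j^5 + 4*j^4 + 36*j^3 + 21*j^2 + 14*j + 15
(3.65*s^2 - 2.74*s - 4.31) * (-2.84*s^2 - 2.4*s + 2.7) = -10.366*s^4 - 0.9784*s^3 + 28.6714*s^2 + 2.946*s - 11.637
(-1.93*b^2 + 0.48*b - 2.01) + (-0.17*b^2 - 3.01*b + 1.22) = -2.1*b^2 - 2.53*b - 0.79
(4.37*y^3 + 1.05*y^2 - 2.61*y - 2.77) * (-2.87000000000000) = -12.5419*y^3 - 3.0135*y^2 + 7.4907*y + 7.9499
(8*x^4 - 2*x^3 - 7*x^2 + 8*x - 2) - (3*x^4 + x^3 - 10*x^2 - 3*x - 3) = 5*x^4 - 3*x^3 + 3*x^2 + 11*x + 1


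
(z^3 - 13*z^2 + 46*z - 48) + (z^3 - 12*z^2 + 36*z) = 2*z^3 - 25*z^2 + 82*z - 48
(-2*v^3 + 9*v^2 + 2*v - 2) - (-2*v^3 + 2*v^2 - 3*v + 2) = 7*v^2 + 5*v - 4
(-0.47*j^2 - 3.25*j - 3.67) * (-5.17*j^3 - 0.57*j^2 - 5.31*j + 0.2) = 2.4299*j^5 + 17.0704*j^4 + 23.3221*j^3 + 19.2554*j^2 + 18.8377*j - 0.734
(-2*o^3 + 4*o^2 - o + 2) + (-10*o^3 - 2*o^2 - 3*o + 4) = -12*o^3 + 2*o^2 - 4*o + 6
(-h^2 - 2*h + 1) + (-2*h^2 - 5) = -3*h^2 - 2*h - 4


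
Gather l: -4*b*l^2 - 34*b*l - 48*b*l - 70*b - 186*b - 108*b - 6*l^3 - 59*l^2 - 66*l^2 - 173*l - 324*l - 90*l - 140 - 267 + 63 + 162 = -364*b - 6*l^3 + l^2*(-4*b - 125) + l*(-82*b - 587) - 182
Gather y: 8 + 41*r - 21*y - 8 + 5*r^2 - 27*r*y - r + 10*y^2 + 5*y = 5*r^2 + 40*r + 10*y^2 + y*(-27*r - 16)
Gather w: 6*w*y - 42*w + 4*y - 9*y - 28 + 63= w*(6*y - 42) - 5*y + 35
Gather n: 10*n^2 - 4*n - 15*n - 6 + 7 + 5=10*n^2 - 19*n + 6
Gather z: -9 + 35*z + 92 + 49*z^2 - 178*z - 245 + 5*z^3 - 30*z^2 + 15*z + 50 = 5*z^3 + 19*z^2 - 128*z - 112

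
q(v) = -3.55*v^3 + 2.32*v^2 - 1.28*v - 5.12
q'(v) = -10.65*v^2 + 4.64*v - 1.28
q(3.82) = -174.04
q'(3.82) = -138.96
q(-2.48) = 66.47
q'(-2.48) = -78.29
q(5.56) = -550.69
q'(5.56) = -304.71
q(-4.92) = 480.13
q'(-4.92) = -281.91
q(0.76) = -6.31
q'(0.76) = -3.91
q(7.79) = -1552.49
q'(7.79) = -611.42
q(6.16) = -754.77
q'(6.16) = -376.82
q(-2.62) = 78.00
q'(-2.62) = -86.54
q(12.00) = -5820.80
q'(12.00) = -1479.20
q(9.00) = -2416.67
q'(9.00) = -822.17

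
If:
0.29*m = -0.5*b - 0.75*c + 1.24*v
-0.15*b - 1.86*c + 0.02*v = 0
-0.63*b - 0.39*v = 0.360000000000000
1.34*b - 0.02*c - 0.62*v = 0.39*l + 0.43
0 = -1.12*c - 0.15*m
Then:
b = -0.44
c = 0.03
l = -2.27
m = -0.25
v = -0.21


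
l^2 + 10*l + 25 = (l + 5)^2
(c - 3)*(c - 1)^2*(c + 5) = c^4 - 18*c^2 + 32*c - 15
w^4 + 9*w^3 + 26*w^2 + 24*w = w*(w + 2)*(w + 3)*(w + 4)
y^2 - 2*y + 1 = (y - 1)^2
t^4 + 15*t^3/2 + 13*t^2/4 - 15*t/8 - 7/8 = (t - 1/2)*(t + 1/2)^2*(t + 7)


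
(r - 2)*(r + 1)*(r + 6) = r^3 + 5*r^2 - 8*r - 12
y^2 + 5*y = y*(y + 5)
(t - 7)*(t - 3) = t^2 - 10*t + 21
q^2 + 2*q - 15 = (q - 3)*(q + 5)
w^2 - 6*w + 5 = (w - 5)*(w - 1)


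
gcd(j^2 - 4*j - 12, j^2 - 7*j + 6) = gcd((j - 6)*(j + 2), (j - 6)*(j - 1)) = j - 6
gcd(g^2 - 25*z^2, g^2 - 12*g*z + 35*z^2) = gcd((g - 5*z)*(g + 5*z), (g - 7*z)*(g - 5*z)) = -g + 5*z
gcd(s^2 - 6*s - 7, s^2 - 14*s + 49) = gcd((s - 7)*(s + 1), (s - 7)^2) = s - 7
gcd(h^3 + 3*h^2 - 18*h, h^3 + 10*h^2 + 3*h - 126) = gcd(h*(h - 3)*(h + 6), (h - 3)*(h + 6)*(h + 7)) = h^2 + 3*h - 18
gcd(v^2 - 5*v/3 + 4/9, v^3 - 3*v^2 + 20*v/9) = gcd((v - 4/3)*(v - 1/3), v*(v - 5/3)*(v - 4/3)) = v - 4/3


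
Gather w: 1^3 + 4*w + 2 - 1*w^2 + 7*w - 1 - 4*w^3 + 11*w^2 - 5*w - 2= -4*w^3 + 10*w^2 + 6*w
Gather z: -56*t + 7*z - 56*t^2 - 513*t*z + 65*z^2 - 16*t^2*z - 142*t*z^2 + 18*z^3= -56*t^2 - 56*t + 18*z^3 + z^2*(65 - 142*t) + z*(-16*t^2 - 513*t + 7)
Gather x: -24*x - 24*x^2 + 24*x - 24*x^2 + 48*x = -48*x^2 + 48*x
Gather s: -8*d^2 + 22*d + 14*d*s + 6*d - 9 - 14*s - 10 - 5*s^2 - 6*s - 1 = -8*d^2 + 28*d - 5*s^2 + s*(14*d - 20) - 20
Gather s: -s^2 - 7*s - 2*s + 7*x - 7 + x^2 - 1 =-s^2 - 9*s + x^2 + 7*x - 8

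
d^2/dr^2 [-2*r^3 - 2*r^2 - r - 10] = -12*r - 4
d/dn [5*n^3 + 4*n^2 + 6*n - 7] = 15*n^2 + 8*n + 6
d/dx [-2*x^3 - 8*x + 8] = -6*x^2 - 8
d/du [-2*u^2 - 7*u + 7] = -4*u - 7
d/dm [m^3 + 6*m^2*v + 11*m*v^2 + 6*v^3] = 3*m^2 + 12*m*v + 11*v^2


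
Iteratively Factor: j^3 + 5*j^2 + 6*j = (j + 2)*(j^2 + 3*j) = j*(j + 2)*(j + 3)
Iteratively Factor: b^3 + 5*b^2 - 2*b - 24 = (b - 2)*(b^2 + 7*b + 12) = (b - 2)*(b + 3)*(b + 4)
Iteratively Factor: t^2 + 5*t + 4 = (t + 1)*(t + 4)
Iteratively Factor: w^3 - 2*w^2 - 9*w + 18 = (w - 2)*(w^2 - 9) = (w - 3)*(w - 2)*(w + 3)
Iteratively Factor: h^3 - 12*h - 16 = (h + 2)*(h^2 - 2*h - 8) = (h - 4)*(h + 2)*(h + 2)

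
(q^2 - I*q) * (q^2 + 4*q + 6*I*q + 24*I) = q^4 + 4*q^3 + 5*I*q^3 + 6*q^2 + 20*I*q^2 + 24*q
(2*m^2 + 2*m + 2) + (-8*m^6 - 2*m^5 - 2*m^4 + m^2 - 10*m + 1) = -8*m^6 - 2*m^5 - 2*m^4 + 3*m^2 - 8*m + 3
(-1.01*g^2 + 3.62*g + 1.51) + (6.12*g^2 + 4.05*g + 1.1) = 5.11*g^2 + 7.67*g + 2.61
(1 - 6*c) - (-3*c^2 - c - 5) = 3*c^2 - 5*c + 6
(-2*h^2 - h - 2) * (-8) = 16*h^2 + 8*h + 16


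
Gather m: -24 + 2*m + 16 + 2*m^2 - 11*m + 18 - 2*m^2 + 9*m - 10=0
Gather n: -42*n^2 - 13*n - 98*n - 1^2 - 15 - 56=-42*n^2 - 111*n - 72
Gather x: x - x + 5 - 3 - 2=0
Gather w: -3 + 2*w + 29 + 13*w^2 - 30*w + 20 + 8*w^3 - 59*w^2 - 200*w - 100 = 8*w^3 - 46*w^2 - 228*w - 54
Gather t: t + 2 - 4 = t - 2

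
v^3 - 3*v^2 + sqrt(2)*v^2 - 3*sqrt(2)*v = v*(v - 3)*(v + sqrt(2))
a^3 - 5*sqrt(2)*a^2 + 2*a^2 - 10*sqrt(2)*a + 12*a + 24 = (a + 2)*(a - 3*sqrt(2))*(a - 2*sqrt(2))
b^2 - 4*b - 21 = (b - 7)*(b + 3)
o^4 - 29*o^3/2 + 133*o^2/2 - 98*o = o*(o - 7)*(o - 4)*(o - 7/2)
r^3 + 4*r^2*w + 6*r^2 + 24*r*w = r*(r + 6)*(r + 4*w)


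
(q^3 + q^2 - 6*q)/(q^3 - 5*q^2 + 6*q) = (q + 3)/(q - 3)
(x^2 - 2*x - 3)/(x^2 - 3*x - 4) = (x - 3)/(x - 4)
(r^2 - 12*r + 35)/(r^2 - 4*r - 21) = (r - 5)/(r + 3)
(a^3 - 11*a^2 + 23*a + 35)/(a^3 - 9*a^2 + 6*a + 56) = (a^2 - 4*a - 5)/(a^2 - 2*a - 8)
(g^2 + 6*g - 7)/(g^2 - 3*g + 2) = (g + 7)/(g - 2)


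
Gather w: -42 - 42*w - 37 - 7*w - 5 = -49*w - 84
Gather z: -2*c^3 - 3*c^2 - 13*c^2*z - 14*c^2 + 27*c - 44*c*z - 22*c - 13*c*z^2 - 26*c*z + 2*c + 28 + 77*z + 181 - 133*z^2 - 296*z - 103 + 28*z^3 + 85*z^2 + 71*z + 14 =-2*c^3 - 17*c^2 + 7*c + 28*z^3 + z^2*(-13*c - 48) + z*(-13*c^2 - 70*c - 148) + 120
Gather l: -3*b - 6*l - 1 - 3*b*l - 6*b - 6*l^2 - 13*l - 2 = -9*b - 6*l^2 + l*(-3*b - 19) - 3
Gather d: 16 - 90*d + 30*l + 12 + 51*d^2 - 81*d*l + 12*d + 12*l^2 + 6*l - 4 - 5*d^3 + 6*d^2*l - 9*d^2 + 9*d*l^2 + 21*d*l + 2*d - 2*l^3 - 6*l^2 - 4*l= -5*d^3 + d^2*(6*l + 42) + d*(9*l^2 - 60*l - 76) - 2*l^3 + 6*l^2 + 32*l + 24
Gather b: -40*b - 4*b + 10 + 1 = 11 - 44*b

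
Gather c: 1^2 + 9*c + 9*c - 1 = 18*c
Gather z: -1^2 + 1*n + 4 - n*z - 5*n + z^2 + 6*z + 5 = -4*n + z^2 + z*(6 - n) + 8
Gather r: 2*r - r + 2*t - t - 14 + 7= r + t - 7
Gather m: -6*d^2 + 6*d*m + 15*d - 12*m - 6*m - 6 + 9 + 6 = -6*d^2 + 15*d + m*(6*d - 18) + 9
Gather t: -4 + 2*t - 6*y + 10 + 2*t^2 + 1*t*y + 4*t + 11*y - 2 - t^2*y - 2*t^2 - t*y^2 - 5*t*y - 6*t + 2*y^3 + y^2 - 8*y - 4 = -t^2*y + t*(-y^2 - 4*y) + 2*y^3 + y^2 - 3*y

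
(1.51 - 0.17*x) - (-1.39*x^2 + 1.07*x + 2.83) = 1.39*x^2 - 1.24*x - 1.32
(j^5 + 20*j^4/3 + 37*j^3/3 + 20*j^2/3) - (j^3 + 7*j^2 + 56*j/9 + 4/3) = j^5 + 20*j^4/3 + 34*j^3/3 - j^2/3 - 56*j/9 - 4/3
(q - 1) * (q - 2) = q^2 - 3*q + 2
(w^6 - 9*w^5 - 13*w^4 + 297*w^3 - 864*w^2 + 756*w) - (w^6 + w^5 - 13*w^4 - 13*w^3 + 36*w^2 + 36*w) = -10*w^5 + 310*w^3 - 900*w^2 + 720*w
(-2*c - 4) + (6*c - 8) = 4*c - 12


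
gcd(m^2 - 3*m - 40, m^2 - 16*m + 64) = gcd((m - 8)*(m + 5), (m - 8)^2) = m - 8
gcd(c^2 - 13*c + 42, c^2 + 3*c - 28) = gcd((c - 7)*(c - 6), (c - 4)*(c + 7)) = 1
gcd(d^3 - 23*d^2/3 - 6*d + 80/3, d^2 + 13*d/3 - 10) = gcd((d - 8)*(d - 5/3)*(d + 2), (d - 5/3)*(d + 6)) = d - 5/3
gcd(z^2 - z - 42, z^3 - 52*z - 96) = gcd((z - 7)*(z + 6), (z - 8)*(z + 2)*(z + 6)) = z + 6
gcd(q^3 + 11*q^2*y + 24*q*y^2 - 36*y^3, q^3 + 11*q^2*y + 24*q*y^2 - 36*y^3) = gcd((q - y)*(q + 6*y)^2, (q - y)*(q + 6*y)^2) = -q^3 - 11*q^2*y - 24*q*y^2 + 36*y^3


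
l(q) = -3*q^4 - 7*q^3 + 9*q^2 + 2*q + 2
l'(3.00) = -457.00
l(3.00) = -343.00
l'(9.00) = -10285.00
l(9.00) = -24037.00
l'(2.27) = -205.72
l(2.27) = -108.62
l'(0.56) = 3.39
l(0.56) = 4.42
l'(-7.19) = 3247.30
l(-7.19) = -4962.71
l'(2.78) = -368.08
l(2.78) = -252.46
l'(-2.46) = 9.28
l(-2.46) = 45.89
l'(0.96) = -10.69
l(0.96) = 3.47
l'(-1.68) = -30.61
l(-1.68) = 33.34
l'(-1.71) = -30.18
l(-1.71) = 34.25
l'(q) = -12*q^3 - 21*q^2 + 18*q + 2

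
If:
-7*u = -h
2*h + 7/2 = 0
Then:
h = -7/4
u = -1/4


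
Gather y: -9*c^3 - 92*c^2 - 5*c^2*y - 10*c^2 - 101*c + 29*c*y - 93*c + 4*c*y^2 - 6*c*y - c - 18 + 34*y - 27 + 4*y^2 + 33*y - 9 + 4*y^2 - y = -9*c^3 - 102*c^2 - 195*c + y^2*(4*c + 8) + y*(-5*c^2 + 23*c + 66) - 54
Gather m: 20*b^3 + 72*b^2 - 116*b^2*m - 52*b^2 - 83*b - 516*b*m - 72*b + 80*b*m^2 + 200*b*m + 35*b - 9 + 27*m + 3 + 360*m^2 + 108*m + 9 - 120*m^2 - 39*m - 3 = 20*b^3 + 20*b^2 - 120*b + m^2*(80*b + 240) + m*(-116*b^2 - 316*b + 96)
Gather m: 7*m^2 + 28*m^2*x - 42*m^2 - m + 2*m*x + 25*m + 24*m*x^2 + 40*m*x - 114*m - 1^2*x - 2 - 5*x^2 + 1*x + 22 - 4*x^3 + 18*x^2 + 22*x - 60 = m^2*(28*x - 35) + m*(24*x^2 + 42*x - 90) - 4*x^3 + 13*x^2 + 22*x - 40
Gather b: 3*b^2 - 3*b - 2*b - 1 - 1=3*b^2 - 5*b - 2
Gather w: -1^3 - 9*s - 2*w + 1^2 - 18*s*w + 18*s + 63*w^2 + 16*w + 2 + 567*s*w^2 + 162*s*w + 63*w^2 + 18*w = 9*s + w^2*(567*s + 126) + w*(144*s + 32) + 2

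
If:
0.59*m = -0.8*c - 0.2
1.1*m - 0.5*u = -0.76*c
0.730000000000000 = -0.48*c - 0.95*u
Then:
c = 0.02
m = -0.37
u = -0.78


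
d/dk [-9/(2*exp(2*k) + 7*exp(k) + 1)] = (36*exp(k) + 63)*exp(k)/(2*exp(2*k) + 7*exp(k) + 1)^2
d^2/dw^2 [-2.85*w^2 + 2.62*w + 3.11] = -5.70000000000000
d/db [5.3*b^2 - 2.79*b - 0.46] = 10.6*b - 2.79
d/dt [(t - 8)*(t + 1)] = 2*t - 7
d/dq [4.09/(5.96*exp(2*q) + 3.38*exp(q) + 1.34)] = (-48.7528*exp(q) - 13.8242)*exp(q)/(5.96*exp(2*q) + 3.38*exp(q) + 1.34)^2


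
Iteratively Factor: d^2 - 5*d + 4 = (d - 1)*(d - 4)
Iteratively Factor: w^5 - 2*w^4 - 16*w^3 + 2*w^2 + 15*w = (w + 1)*(w^4 - 3*w^3 - 13*w^2 + 15*w) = w*(w + 1)*(w^3 - 3*w^2 - 13*w + 15) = w*(w - 5)*(w + 1)*(w^2 + 2*w - 3) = w*(w - 5)*(w + 1)*(w + 3)*(w - 1)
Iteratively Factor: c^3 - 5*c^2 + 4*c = (c)*(c^2 - 5*c + 4) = c*(c - 1)*(c - 4)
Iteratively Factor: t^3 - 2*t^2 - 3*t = (t + 1)*(t^2 - 3*t) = (t - 3)*(t + 1)*(t)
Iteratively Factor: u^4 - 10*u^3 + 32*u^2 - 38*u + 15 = (u - 3)*(u^3 - 7*u^2 + 11*u - 5) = (u - 3)*(u - 1)*(u^2 - 6*u + 5) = (u - 3)*(u - 1)^2*(u - 5)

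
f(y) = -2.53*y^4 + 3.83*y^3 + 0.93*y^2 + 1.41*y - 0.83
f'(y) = -10.12*y^3 + 11.49*y^2 + 1.86*y + 1.41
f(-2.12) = -87.24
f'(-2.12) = 145.53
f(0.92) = 2.42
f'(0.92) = 4.97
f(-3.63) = -616.18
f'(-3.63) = 630.12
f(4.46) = -637.32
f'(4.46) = -659.55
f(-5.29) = -2530.51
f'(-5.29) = 1811.23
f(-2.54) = -166.48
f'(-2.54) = 236.65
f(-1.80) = -49.25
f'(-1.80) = 94.31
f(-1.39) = -20.72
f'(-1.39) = 48.20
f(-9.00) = -19329.59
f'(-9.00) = 8292.84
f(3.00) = -89.75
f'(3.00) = -162.84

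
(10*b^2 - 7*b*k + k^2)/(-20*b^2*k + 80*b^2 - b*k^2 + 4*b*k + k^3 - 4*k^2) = (-2*b + k)/(4*b*k - 16*b + k^2 - 4*k)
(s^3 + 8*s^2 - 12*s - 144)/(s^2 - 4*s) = s + 12 + 36/s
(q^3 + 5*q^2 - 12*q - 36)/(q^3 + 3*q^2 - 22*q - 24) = (q^2 - q - 6)/(q^2 - 3*q - 4)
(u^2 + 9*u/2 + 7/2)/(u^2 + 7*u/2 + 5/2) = (2*u + 7)/(2*u + 5)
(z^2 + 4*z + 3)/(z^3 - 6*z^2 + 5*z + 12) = (z + 3)/(z^2 - 7*z + 12)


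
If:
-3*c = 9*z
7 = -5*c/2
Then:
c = -14/5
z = 14/15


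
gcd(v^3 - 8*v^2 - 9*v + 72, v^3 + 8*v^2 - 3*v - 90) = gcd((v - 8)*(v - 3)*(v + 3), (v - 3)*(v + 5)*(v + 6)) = v - 3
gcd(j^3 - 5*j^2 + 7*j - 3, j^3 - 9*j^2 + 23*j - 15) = j^2 - 4*j + 3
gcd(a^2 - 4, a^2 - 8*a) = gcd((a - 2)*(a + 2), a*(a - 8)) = 1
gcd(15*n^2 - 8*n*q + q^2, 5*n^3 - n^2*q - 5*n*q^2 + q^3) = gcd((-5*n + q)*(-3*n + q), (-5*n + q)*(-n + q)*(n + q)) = -5*n + q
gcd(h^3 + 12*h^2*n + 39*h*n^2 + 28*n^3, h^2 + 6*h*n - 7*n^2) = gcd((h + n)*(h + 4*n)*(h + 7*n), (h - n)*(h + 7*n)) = h + 7*n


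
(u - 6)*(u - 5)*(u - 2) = u^3 - 13*u^2 + 52*u - 60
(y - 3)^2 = y^2 - 6*y + 9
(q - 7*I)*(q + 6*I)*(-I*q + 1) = -I*q^3 - 43*I*q + 42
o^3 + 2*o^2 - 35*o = o*(o - 5)*(o + 7)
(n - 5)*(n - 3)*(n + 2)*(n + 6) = n^4 - 37*n^2 + 24*n + 180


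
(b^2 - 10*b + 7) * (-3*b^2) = -3*b^4 + 30*b^3 - 21*b^2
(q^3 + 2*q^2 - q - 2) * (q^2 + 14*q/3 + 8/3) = q^5 + 20*q^4/3 + 11*q^3 - 4*q^2/3 - 12*q - 16/3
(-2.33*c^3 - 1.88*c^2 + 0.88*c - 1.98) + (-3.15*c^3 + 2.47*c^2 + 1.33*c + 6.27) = -5.48*c^3 + 0.59*c^2 + 2.21*c + 4.29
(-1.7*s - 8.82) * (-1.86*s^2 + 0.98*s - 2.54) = 3.162*s^3 + 14.7392*s^2 - 4.3256*s + 22.4028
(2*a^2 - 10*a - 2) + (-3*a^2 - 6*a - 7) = -a^2 - 16*a - 9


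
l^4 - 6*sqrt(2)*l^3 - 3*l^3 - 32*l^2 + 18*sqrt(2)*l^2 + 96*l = l*(l - 3)*(l - 8*sqrt(2))*(l + 2*sqrt(2))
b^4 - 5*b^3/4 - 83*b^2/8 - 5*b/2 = b*(b - 4)*(b + 1/4)*(b + 5/2)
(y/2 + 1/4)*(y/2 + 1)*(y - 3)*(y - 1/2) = y^4/4 - y^3/4 - 25*y^2/16 + y/16 + 3/8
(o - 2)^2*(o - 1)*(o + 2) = o^4 - 3*o^3 - 2*o^2 + 12*o - 8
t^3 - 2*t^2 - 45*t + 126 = (t - 6)*(t - 3)*(t + 7)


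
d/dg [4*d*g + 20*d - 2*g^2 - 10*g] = 4*d - 4*g - 10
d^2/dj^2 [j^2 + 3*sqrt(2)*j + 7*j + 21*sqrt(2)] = 2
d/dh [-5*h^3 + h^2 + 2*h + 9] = -15*h^2 + 2*h + 2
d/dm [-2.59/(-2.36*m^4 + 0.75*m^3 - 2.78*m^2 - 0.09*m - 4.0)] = (-24.4496*m^3 + 5.8275*m^2 - 14.4004*m - 0.2331)/(2.36*m^4 - 0.75*m^3 + 2.78*m^2 + 0.09*m + 4.0)^2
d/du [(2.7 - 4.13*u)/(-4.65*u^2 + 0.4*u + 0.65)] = (-19.2045*u^2 + 25.11*u - 3.7645)/(21.6225*u^4 - 3.72*u^3 - 5.885*u^2 + 0.52*u + 0.4225)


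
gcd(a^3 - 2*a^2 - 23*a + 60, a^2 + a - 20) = a^2 + a - 20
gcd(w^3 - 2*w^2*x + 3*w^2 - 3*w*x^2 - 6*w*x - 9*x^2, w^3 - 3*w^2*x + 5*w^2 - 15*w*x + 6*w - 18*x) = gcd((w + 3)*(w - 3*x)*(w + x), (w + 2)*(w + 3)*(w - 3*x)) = -w^2 + 3*w*x - 3*w + 9*x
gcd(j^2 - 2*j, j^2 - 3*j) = j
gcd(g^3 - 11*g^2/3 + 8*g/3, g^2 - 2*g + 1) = g - 1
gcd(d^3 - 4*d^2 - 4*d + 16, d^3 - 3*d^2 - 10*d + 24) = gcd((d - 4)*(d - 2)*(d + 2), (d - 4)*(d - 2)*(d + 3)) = d^2 - 6*d + 8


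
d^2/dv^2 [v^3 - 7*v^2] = 6*v - 14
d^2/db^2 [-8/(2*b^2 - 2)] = 8*(-3*b^2 - 1)/(b^2 - 1)^3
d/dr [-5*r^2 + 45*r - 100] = 45 - 10*r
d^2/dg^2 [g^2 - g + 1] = 2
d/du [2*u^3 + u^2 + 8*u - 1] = 6*u^2 + 2*u + 8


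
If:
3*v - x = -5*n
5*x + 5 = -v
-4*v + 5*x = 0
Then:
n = 11/25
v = -1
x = -4/5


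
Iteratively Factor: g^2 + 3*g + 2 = (g + 2)*(g + 1)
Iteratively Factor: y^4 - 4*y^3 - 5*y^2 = (y)*(y^3 - 4*y^2 - 5*y) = y*(y - 5)*(y^2 + y) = y^2*(y - 5)*(y + 1)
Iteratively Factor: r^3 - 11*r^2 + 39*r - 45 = (r - 3)*(r^2 - 8*r + 15) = (r - 3)^2*(r - 5)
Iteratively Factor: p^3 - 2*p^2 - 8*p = (p + 2)*(p^2 - 4*p) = p*(p + 2)*(p - 4)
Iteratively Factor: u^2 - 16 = (u + 4)*(u - 4)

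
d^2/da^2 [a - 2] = 0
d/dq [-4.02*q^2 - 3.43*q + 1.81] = -8.04*q - 3.43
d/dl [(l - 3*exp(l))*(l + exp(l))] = -2*l*exp(l) + 2*l - 6*exp(2*l) - 2*exp(l)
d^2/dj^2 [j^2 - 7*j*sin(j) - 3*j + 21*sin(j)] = 7*j*sin(j) - 21*sin(j) - 14*cos(j) + 2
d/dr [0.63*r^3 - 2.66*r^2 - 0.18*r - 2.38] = 1.89*r^2 - 5.32*r - 0.18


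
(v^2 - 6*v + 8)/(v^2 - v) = (v^2 - 6*v + 8)/(v*(v - 1))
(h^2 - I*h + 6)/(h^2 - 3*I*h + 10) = (h - 3*I)/(h - 5*I)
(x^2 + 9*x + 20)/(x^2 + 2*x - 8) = (x + 5)/(x - 2)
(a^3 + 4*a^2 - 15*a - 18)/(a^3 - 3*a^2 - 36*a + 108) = (a + 1)/(a - 6)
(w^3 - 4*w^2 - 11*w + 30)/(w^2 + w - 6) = w - 5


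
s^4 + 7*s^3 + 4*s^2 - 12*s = s*(s - 1)*(s + 2)*(s + 6)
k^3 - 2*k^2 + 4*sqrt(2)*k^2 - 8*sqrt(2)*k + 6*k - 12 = (k - 2)*(k + sqrt(2))*(k + 3*sqrt(2))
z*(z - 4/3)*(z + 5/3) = z^3 + z^2/3 - 20*z/9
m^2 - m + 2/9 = (m - 2/3)*(m - 1/3)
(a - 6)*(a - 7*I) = a^2 - 6*a - 7*I*a + 42*I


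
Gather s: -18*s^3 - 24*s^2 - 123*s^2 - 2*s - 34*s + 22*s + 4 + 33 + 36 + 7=-18*s^3 - 147*s^2 - 14*s + 80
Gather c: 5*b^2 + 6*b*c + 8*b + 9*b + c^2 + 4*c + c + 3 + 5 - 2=5*b^2 + 17*b + c^2 + c*(6*b + 5) + 6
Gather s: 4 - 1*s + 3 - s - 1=6 - 2*s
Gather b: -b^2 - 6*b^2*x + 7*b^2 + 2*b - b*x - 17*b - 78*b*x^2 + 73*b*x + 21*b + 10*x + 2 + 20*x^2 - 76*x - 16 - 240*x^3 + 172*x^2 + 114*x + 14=b^2*(6 - 6*x) + b*(-78*x^2 + 72*x + 6) - 240*x^3 + 192*x^2 + 48*x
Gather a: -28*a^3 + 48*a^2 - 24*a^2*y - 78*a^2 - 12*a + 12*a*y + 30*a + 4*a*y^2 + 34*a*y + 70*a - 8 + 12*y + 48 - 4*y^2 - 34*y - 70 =-28*a^3 + a^2*(-24*y - 30) + a*(4*y^2 + 46*y + 88) - 4*y^2 - 22*y - 30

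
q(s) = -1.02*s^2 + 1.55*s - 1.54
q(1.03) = -1.03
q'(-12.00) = 26.03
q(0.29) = -1.18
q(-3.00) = -15.37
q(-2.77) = -13.66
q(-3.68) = -21.06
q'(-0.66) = 2.90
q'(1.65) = -1.82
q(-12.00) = -167.02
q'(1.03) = -0.55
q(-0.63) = -2.92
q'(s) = 1.55 - 2.04*s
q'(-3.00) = 7.67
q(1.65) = -1.76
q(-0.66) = -3.01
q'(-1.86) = 5.34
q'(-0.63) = 2.84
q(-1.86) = -7.95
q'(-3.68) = 9.06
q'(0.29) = 0.96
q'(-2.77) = 7.20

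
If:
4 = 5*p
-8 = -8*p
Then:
No Solution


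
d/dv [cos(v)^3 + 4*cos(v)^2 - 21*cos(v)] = (-3*cos(v)^2 - 8*cos(v) + 21)*sin(v)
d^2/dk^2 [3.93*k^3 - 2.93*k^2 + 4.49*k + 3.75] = 23.58*k - 5.86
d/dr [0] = 0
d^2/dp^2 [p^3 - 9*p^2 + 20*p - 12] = 6*p - 18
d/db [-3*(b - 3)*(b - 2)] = 15 - 6*b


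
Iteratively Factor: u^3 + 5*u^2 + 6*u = (u + 3)*(u^2 + 2*u) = u*(u + 3)*(u + 2)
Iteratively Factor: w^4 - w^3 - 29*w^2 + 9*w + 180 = (w + 4)*(w^3 - 5*w^2 - 9*w + 45) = (w + 3)*(w + 4)*(w^2 - 8*w + 15) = (w - 5)*(w + 3)*(w + 4)*(w - 3)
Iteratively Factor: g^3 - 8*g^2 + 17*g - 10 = (g - 2)*(g^2 - 6*g + 5) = (g - 2)*(g - 1)*(g - 5)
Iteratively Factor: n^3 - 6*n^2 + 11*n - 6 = (n - 2)*(n^2 - 4*n + 3) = (n - 3)*(n - 2)*(n - 1)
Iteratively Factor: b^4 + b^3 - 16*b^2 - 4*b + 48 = (b - 3)*(b^3 + 4*b^2 - 4*b - 16) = (b - 3)*(b + 4)*(b^2 - 4) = (b - 3)*(b - 2)*(b + 4)*(b + 2)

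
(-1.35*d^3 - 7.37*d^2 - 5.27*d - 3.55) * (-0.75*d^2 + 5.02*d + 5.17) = 1.0125*d^5 - 1.2495*d^4 - 40.0244*d^3 - 61.8958*d^2 - 45.0669*d - 18.3535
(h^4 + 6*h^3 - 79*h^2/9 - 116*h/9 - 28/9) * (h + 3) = h^5 + 9*h^4 + 83*h^3/9 - 353*h^2/9 - 376*h/9 - 28/3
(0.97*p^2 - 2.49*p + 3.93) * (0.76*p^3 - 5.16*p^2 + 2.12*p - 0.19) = 0.7372*p^5 - 6.8976*p^4 + 17.8916*p^3 - 25.7419*p^2 + 8.8047*p - 0.7467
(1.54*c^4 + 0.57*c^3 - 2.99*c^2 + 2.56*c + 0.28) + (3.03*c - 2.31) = 1.54*c^4 + 0.57*c^3 - 2.99*c^2 + 5.59*c - 2.03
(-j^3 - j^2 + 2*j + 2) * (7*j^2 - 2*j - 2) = -7*j^5 - 5*j^4 + 18*j^3 + 12*j^2 - 8*j - 4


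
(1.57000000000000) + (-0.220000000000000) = 1.35000000000000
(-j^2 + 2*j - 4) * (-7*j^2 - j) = 7*j^4 - 13*j^3 + 26*j^2 + 4*j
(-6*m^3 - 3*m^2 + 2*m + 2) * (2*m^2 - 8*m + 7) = -12*m^5 + 42*m^4 - 14*m^3 - 33*m^2 - 2*m + 14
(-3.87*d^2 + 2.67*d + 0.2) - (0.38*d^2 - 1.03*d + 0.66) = -4.25*d^2 + 3.7*d - 0.46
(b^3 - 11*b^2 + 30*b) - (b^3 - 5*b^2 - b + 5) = -6*b^2 + 31*b - 5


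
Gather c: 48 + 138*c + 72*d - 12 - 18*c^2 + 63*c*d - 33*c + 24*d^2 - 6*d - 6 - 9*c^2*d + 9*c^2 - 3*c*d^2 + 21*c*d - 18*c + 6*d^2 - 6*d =c^2*(-9*d - 9) + c*(-3*d^2 + 84*d + 87) + 30*d^2 + 60*d + 30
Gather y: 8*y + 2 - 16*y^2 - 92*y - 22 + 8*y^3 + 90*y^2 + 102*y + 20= 8*y^3 + 74*y^2 + 18*y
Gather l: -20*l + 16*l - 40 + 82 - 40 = 2 - 4*l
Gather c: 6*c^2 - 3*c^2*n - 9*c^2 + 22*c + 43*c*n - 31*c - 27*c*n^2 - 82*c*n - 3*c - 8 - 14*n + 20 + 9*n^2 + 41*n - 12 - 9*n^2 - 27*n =c^2*(-3*n - 3) + c*(-27*n^2 - 39*n - 12)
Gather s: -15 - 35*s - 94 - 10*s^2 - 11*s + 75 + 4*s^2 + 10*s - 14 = -6*s^2 - 36*s - 48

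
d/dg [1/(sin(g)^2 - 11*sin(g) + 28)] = (11 - 2*sin(g))*cos(g)/(sin(g)^2 - 11*sin(g) + 28)^2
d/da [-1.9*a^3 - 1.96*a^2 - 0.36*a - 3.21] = -5.7*a^2 - 3.92*a - 0.36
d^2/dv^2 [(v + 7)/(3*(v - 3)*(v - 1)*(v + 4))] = 2*(3*v^5 + 42*v^4 + 13*v^3 - 345*v^2 - 252*v + 1339)/(3*(v^9 - 39*v^7 + 36*v^6 + 507*v^5 - 936*v^4 - 1765*v^3 + 6084*v^2 - 5616*v + 1728))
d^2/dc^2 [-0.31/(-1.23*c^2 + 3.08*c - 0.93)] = (-0.937998*c^2 + 2.348808*c + 0.31*(2.46*c - 3.08)*(4.92*c - 6.16) - 0.709218)/(1.23*c^2 - 3.08*c + 0.93)^3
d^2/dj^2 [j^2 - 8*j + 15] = 2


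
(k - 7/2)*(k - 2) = k^2 - 11*k/2 + 7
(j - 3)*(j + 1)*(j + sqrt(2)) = j^3 - 2*j^2 + sqrt(2)*j^2 - 3*j - 2*sqrt(2)*j - 3*sqrt(2)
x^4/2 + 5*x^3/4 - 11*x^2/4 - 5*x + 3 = (x/2 + 1)*(x - 2)*(x - 1/2)*(x + 3)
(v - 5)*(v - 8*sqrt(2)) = v^2 - 8*sqrt(2)*v - 5*v + 40*sqrt(2)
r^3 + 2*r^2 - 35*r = r*(r - 5)*(r + 7)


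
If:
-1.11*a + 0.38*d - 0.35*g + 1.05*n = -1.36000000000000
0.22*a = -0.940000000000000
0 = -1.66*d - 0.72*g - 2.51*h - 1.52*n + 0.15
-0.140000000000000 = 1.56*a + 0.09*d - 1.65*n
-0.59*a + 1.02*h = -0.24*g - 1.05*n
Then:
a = -4.27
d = 0.81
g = 6.58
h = 0.01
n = -3.91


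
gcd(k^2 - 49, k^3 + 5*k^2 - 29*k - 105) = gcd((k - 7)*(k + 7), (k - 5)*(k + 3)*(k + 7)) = k + 7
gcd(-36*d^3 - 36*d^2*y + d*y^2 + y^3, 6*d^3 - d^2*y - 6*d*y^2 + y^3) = -6*d^2 - 5*d*y + y^2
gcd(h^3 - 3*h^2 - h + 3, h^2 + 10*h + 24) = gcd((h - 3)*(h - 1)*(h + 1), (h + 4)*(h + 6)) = 1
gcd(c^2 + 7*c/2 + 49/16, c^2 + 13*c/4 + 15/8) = 1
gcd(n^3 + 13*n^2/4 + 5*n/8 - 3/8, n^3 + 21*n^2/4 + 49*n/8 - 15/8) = n^2 + 11*n/4 - 3/4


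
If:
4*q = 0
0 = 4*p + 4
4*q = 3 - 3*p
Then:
No Solution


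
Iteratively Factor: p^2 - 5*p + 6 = (p - 2)*(p - 3)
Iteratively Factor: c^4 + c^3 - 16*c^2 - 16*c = (c + 4)*(c^3 - 3*c^2 - 4*c) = (c + 1)*(c + 4)*(c^2 - 4*c) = (c - 4)*(c + 1)*(c + 4)*(c)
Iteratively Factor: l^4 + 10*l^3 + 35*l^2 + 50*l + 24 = (l + 3)*(l^3 + 7*l^2 + 14*l + 8) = (l + 3)*(l + 4)*(l^2 + 3*l + 2) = (l + 2)*(l + 3)*(l + 4)*(l + 1)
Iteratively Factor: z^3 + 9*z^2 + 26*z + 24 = (z + 2)*(z^2 + 7*z + 12) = (z + 2)*(z + 3)*(z + 4)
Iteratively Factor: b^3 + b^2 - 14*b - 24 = (b + 2)*(b^2 - b - 12) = (b - 4)*(b + 2)*(b + 3)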